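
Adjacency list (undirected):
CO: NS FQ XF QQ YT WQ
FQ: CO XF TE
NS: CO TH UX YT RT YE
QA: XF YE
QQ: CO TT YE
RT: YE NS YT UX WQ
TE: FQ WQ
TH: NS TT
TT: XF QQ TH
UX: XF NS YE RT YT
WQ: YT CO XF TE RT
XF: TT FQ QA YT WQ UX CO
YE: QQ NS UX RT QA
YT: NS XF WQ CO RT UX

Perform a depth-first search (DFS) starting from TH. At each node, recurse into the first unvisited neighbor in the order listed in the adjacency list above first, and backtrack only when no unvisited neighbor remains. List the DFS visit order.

Visit TH
TH → NS
NS → CO
CO → FQ
FQ → XF
XF → TT
TT → QQ
QQ → YE
YE → UX
UX → RT
RT → YT
YT → WQ
WQ → TE
YE → QA

TH, NS, CO, FQ, XF, TT, QQ, YE, UX, RT, YT, WQ, TE, QA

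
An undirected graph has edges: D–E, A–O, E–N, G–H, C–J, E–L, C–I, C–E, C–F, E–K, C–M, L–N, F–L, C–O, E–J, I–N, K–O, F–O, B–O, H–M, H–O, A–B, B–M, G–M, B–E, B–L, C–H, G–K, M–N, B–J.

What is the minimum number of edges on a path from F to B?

2

Level 0: F
Level 1: C, L, O
Level 2: A, B, E, H, I, J, K, M, N
Level 3: D, G
B first appears at level 2.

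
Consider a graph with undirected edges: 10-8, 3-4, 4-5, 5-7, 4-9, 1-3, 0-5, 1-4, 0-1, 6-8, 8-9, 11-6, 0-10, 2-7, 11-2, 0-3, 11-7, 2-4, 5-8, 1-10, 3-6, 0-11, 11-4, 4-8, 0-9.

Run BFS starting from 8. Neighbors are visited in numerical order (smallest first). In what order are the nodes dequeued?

Visit 8; enqueue 4, 5, 6, 9, 10 → queue [4, 5, 6, 9, 10]
Visit 4; enqueue 1, 2, 3, 11 → queue [5, 6, 9, 10, 1, 2, 3, 11]
Visit 5; enqueue 0, 7 → queue [6, 9, 10, 1, 2, 3, 11, 0, 7]
Visit 6 → queue [9, 10, 1, 2, 3, 11, 0, 7]
Visit 9 → queue [10, 1, 2, 3, 11, 0, 7]
Visit 10 → queue [1, 2, 3, 11, 0, 7]
Visit 1 → queue [2, 3, 11, 0, 7]
Visit 2 → queue [3, 11, 0, 7]
Visit 3 → queue [11, 0, 7]
Visit 11 → queue [0, 7]
Visit 0 → queue [7]
Visit 7 → queue []

8 4 5 6 9 10 1 2 3 11 0 7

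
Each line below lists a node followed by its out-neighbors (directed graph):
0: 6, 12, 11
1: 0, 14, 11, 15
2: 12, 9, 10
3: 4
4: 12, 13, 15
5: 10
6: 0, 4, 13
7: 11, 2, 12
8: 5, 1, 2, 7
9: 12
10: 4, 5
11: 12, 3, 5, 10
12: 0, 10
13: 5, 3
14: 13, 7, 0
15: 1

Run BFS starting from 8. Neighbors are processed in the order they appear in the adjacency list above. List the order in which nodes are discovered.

8 5 1 2 7 10 0 14 11 15 12 9 4 6 13 3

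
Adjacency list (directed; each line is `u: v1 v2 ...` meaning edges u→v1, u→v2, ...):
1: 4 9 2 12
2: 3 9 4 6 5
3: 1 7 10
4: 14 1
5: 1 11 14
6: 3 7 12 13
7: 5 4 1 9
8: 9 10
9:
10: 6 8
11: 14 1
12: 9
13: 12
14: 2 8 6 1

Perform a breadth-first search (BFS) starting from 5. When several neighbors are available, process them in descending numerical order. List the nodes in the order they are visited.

Visit 5; enqueue 14, 11, 1 → queue [14, 11, 1]
Visit 14; enqueue 8, 6, 2 → queue [11, 1, 8, 6, 2]
Visit 11 → queue [1, 8, 6, 2]
Visit 1; enqueue 12, 9, 4 → queue [8, 6, 2, 12, 9, 4]
Visit 8; enqueue 10 → queue [6, 2, 12, 9, 4, 10]
Visit 6; enqueue 13, 7, 3 → queue [2, 12, 9, 4, 10, 13, 7, 3]
Visit 2 → queue [12, 9, 4, 10, 13, 7, 3]
Visit 12 → queue [9, 4, 10, 13, 7, 3]
Visit 9 → queue [4, 10, 13, 7, 3]
Visit 4 → queue [10, 13, 7, 3]
Visit 10 → queue [13, 7, 3]
Visit 13 → queue [7, 3]
Visit 7 → queue [3]
Visit 3 → queue []

5, 14, 11, 1, 8, 6, 2, 12, 9, 4, 10, 13, 7, 3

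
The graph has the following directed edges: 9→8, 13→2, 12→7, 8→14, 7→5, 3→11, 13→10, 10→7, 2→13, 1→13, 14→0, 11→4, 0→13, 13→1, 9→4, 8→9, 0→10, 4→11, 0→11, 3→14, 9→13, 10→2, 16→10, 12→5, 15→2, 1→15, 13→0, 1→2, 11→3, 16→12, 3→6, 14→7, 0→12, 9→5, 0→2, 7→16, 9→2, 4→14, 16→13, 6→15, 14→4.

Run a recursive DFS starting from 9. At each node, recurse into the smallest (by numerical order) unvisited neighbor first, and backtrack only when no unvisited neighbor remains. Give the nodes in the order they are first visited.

Visit 9
9 → 2
2 → 13
13 → 0
0 → 10
10 → 7
7 → 5
7 → 16
16 → 12
0 → 11
11 → 3
3 → 6
6 → 15
3 → 14
14 → 4
13 → 1
9 → 8

9 2 13 0 10 7 5 16 12 11 3 6 15 14 4 1 8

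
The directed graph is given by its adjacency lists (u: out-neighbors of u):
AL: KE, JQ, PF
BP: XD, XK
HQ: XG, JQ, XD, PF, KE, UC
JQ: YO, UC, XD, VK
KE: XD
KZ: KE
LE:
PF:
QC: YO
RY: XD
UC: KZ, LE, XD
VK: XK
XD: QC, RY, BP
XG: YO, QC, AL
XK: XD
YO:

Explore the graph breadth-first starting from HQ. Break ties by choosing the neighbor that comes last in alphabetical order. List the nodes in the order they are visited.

HQ XG XD UC PF KE JQ YO QC AL RY BP LE KZ VK XK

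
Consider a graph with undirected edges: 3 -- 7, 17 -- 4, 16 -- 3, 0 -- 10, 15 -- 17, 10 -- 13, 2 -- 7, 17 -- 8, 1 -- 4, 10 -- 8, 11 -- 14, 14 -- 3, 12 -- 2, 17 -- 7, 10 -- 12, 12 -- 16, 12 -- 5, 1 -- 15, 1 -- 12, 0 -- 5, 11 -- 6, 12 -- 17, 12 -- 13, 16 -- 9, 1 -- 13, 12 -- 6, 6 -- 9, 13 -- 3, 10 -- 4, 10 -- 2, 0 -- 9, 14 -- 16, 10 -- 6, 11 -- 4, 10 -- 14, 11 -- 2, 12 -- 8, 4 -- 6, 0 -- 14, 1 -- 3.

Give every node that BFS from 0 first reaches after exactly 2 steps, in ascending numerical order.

Level 0: 0
Level 1: 5, 9, 10, 14
Level 2: 2, 3, 4, 6, 8, 11, 12, 13, 16
Level 3: 1, 7, 17
Level 4: 15

2, 3, 4, 6, 8, 11, 12, 13, 16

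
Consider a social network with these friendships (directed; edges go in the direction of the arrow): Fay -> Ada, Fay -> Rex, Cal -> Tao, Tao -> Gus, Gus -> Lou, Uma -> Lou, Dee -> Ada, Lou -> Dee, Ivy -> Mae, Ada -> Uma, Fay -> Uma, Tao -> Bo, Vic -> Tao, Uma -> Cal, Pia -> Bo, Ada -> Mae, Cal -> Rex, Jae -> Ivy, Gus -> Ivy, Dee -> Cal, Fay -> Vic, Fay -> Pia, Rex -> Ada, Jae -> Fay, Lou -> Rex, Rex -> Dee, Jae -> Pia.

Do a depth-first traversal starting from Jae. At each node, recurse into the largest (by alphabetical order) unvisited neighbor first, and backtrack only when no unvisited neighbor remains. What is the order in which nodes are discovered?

Jae → Pia → Bo → Ivy → Mae → Fay → Vic → Tao → Gus → Lou → Rex → Dee → Cal → Ada → Uma

Visit Jae
Jae → Pia
Pia → Bo
Jae → Ivy
Ivy → Mae
Jae → Fay
Fay → Vic
Vic → Tao
Tao → Gus
Gus → Lou
Lou → Rex
Rex → Dee
Dee → Cal
Dee → Ada
Ada → Uma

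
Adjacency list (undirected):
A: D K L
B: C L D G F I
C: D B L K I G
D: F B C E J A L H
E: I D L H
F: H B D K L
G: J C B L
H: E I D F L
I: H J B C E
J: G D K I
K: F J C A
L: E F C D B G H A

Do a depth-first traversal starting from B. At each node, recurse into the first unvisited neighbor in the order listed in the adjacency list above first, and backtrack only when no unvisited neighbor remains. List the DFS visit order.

B, C, D, F, H, E, I, J, G, L, A, K

Visit B
B → C
C → D
D → F
F → H
H → E
E → I
I → J
J → G
G → L
L → A
A → K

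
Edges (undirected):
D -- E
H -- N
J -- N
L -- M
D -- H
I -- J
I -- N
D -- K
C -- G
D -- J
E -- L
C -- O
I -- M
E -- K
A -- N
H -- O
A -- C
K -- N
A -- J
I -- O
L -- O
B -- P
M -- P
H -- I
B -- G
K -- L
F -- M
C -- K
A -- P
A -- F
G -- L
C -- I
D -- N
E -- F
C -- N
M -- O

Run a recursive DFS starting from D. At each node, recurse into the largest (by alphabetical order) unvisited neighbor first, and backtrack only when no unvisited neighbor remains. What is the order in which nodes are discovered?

D, N, K, L, O, M, P, B, G, C, I, J, A, F, E, H

Visit D
D → N
N → K
K → L
L → O
O → M
M → P
P → B
B → G
G → C
C → I
I → J
J → A
A → F
F → E
I → H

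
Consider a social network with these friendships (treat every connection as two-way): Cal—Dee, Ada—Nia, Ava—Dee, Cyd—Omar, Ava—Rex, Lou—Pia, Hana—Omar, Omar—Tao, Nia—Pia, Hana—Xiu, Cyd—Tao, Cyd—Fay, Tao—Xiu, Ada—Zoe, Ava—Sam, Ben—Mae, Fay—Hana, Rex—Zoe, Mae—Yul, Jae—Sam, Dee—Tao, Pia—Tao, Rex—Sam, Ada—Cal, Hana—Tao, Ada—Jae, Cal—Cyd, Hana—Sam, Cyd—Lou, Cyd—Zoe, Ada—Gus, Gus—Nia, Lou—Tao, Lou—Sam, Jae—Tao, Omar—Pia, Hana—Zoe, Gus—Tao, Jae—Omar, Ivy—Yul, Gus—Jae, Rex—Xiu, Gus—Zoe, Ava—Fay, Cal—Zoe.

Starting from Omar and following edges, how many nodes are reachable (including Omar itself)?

BFS from Omar visits: Omar, Cyd, Hana, Jae, Pia, Tao, Cal, Fay, Lou, Zoe, Sam, Xiu, Ada, Gus, Nia, Dee, Ava, Rex
Reachable nodes: 18 of 22 total.

18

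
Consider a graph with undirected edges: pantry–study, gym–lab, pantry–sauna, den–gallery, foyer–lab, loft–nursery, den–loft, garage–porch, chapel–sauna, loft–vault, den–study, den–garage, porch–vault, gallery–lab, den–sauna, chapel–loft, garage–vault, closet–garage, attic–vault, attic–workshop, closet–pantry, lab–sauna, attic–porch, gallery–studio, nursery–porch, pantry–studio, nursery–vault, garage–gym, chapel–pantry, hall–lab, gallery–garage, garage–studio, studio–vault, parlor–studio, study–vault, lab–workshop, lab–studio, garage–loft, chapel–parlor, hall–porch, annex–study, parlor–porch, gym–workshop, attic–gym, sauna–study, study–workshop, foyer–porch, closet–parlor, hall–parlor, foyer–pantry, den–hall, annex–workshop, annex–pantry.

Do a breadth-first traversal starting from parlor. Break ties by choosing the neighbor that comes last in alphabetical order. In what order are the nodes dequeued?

parlor → studio → porch → hall → closet → chapel → vault → pantry → lab → garage → gallery → nursery → foyer → attic → den → sauna → loft → study → annex → workshop → gym

Visit parlor; enqueue studio, porch, hall, closet, chapel → queue [studio, porch, hall, closet, chapel]
Visit studio; enqueue vault, pantry, lab, garage, gallery → queue [porch, hall, closet, chapel, vault, pantry, lab, garage, gallery]
Visit porch; enqueue nursery, foyer, attic → queue [hall, closet, chapel, vault, pantry, lab, garage, gallery, nursery, foyer, attic]
Visit hall; enqueue den → queue [closet, chapel, vault, pantry, lab, garage, gallery, nursery, foyer, attic, den]
Visit closet → queue [chapel, vault, pantry, lab, garage, gallery, nursery, foyer, attic, den]
Visit chapel; enqueue sauna, loft → queue [vault, pantry, lab, garage, gallery, nursery, foyer, attic, den, sauna, loft]
Visit vault; enqueue study → queue [pantry, lab, garage, gallery, nursery, foyer, attic, den, sauna, loft, study]
Visit pantry; enqueue annex → queue [lab, garage, gallery, nursery, foyer, attic, den, sauna, loft, study, annex]
Visit lab; enqueue workshop, gym → queue [garage, gallery, nursery, foyer, attic, den, sauna, loft, study, annex, workshop, gym]
Visit garage → queue [gallery, nursery, foyer, attic, den, sauna, loft, study, annex, workshop, gym]
Visit gallery → queue [nursery, foyer, attic, den, sauna, loft, study, annex, workshop, gym]
Visit nursery → queue [foyer, attic, den, sauna, loft, study, annex, workshop, gym]
Visit foyer → queue [attic, den, sauna, loft, study, annex, workshop, gym]
Visit attic → queue [den, sauna, loft, study, annex, workshop, gym]
Visit den → queue [sauna, loft, study, annex, workshop, gym]
Visit sauna → queue [loft, study, annex, workshop, gym]
Visit loft → queue [study, annex, workshop, gym]
Visit study → queue [annex, workshop, gym]
Visit annex → queue [workshop, gym]
Visit workshop → queue [gym]
Visit gym → queue []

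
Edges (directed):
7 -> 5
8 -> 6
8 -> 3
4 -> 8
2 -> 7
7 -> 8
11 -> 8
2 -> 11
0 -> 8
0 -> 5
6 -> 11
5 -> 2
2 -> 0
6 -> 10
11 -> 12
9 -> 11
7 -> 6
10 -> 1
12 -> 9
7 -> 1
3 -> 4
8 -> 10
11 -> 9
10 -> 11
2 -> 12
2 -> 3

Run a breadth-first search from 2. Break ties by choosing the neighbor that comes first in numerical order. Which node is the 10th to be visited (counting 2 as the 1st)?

Visit 2; enqueue 0, 3, 7, 11, 12 → queue [0, 3, 7, 11, 12]
Visit 0; enqueue 5, 8 → queue [3, 7, 11, 12, 5, 8]
Visit 3; enqueue 4 → queue [7, 11, 12, 5, 8, 4]
Visit 7; enqueue 1, 6 → queue [11, 12, 5, 8, 4, 1, 6]
Visit 11; enqueue 9 → queue [12, 5, 8, 4, 1, 6, 9]
Visit 12 → queue [5, 8, 4, 1, 6, 9]
Visit 5 → queue [8, 4, 1, 6, 9]
Visit 8; enqueue 10 → queue [4, 1, 6, 9, 10]
Visit 4 → queue [1, 6, 9, 10]
Visit 1 → queue [6, 9, 10]
Visit 6 → queue [9, 10]
Visit 9 → queue [10]
Visit 10 → queue []

Visit order: 2, 0, 3, 7, 11, 12, 5, 8, 4, 1, 6, 9, 10

1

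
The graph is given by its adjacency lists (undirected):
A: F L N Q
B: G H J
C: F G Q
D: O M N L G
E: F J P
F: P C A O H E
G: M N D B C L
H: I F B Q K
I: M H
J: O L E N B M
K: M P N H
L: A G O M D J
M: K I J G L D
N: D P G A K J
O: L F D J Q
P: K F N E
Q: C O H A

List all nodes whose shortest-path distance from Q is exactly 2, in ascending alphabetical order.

B, D, F, G, I, J, K, L, N

Level 0: Q
Level 1: A, C, H, O
Level 2: B, D, F, G, I, J, K, L, N
Level 3: E, M, P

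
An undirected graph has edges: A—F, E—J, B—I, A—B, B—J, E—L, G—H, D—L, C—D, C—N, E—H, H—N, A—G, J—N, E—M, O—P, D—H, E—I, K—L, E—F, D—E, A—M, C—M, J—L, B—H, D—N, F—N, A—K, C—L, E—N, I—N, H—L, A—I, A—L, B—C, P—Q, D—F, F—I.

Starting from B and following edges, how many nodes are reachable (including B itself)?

14

BFS from B visits: B, A, C, H, I, J, F, G, K, L, M, D, N, E
Reachable nodes: 14 of 17 total.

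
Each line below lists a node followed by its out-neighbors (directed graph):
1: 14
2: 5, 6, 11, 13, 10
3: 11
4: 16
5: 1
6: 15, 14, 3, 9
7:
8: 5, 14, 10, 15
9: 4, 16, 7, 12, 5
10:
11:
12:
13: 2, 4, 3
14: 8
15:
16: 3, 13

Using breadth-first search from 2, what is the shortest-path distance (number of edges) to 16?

Level 0: 2
Level 1: 5, 6, 10, 11, 13
Level 2: 1, 3, 4, 9, 14, 15
Level 3: 7, 8, 12, 16
16 first appears at level 3.

3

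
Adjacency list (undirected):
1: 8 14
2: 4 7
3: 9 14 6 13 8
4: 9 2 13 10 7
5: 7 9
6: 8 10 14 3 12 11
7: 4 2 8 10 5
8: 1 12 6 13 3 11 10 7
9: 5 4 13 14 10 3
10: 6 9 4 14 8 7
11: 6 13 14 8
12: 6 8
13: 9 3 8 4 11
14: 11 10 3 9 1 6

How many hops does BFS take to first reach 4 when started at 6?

2

Level 0: 6
Level 1: 3, 8, 10, 11, 12, 14
Level 2: 1, 4, 7, 9, 13
Level 3: 2, 5
4 first appears at level 2.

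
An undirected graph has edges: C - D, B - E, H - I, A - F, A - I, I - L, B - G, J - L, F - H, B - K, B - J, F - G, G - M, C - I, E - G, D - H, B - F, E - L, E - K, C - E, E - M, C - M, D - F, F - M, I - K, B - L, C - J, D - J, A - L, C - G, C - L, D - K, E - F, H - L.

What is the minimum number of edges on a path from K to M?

Level 0: K
Level 1: B, D, E, I
Level 2: A, C, F, G, H, J, L, M
M first appears at level 2.

2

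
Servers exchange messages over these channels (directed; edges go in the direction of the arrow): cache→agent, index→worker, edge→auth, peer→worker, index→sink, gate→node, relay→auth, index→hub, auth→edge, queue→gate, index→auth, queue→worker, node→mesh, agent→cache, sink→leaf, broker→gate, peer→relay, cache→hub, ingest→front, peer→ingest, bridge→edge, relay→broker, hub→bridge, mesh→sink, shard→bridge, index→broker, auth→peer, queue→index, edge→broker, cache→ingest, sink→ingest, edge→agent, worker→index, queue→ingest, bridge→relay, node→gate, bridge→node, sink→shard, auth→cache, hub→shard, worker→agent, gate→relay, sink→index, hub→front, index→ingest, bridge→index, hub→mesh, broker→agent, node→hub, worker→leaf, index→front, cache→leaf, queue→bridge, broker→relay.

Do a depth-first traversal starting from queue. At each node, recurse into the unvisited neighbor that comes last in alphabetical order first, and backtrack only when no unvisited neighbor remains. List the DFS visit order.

queue, worker, leaf, index, sink, shard, bridge, relay, broker, gate, node, mesh, hub, front, agent, cache, ingest, auth, peer, edge

Visit queue
queue → worker
worker → leaf
worker → index
index → sink
sink → shard
shard → bridge
bridge → relay
relay → broker
broker → gate
gate → node
node → mesh
node → hub
hub → front
broker → agent
agent → cache
cache → ingest
relay → auth
auth → peer
auth → edge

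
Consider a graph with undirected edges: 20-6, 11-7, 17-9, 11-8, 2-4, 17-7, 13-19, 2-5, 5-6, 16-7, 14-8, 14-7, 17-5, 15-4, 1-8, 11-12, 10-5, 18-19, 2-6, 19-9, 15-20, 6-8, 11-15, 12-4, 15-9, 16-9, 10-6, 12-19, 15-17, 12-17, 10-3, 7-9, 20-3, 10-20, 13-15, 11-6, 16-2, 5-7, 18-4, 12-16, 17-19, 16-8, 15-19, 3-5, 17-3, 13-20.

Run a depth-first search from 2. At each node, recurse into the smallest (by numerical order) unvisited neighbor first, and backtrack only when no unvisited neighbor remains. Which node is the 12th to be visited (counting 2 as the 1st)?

9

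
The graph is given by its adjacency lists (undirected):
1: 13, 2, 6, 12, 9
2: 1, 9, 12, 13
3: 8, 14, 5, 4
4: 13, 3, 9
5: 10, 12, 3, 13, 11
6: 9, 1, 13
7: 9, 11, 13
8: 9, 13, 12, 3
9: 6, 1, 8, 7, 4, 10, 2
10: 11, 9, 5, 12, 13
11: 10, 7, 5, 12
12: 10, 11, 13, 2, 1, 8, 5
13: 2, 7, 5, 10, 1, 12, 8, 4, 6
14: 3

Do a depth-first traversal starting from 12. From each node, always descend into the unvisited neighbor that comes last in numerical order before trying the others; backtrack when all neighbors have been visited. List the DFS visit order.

12 → 13 → 10 → 11 → 7 → 9 → 8 → 3 → 14 → 5 → 4 → 6 → 1 → 2

Visit 12
12 → 13
13 → 10
10 → 11
11 → 7
7 → 9
9 → 8
8 → 3
3 → 14
3 → 5
3 → 4
9 → 6
6 → 1
1 → 2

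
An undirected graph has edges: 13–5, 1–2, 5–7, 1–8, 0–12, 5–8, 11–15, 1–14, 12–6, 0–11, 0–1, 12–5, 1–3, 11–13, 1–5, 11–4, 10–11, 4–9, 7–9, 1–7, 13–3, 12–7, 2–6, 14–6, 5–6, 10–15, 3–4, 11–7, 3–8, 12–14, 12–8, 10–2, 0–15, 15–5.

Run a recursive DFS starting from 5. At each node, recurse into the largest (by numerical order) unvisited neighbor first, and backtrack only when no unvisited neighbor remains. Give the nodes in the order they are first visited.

5 → 15 → 11 → 13 → 3 → 8 → 12 → 14 → 6 → 2 → 10 → 1 → 7 → 9 → 4 → 0

Visit 5
5 → 15
15 → 11
11 → 13
13 → 3
3 → 8
8 → 12
12 → 14
14 → 6
6 → 2
2 → 10
2 → 1
1 → 7
7 → 9
9 → 4
1 → 0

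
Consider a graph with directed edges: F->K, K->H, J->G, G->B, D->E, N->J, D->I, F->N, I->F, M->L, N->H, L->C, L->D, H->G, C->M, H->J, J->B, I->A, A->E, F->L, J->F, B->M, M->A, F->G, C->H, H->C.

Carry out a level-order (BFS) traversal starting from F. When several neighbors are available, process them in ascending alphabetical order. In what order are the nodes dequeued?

Visit F; enqueue G, K, L, N → queue [G, K, L, N]
Visit G; enqueue B → queue [K, L, N, B]
Visit K; enqueue H → queue [L, N, B, H]
Visit L; enqueue C, D → queue [N, B, H, C, D]
Visit N; enqueue J → queue [B, H, C, D, J]
Visit B; enqueue M → queue [H, C, D, J, M]
Visit H → queue [C, D, J, M]
Visit C → queue [D, J, M]
Visit D; enqueue E, I → queue [J, M, E, I]
Visit J → queue [M, E, I]
Visit M; enqueue A → queue [E, I, A]
Visit E → queue [I, A]
Visit I → queue [A]
Visit A → queue []

F, G, K, L, N, B, H, C, D, J, M, E, I, A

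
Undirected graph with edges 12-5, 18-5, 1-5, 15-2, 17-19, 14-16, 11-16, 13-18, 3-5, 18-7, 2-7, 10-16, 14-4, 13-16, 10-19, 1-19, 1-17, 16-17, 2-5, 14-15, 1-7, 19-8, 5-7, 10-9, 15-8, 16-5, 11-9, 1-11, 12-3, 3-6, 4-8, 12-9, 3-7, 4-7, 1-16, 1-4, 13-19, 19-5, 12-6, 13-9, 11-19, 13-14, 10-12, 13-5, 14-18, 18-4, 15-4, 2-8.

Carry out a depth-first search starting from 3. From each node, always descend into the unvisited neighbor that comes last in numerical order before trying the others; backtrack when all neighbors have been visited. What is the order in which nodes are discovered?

Visit 3
3 → 12
12 → 10
10 → 19
19 → 17
17 → 16
16 → 14
14 → 18
18 → 13
13 → 9
9 → 11
11 → 1
1 → 7
7 → 5
5 → 2
2 → 15
15 → 8
8 → 4
12 → 6

3, 12, 10, 19, 17, 16, 14, 18, 13, 9, 11, 1, 7, 5, 2, 15, 8, 4, 6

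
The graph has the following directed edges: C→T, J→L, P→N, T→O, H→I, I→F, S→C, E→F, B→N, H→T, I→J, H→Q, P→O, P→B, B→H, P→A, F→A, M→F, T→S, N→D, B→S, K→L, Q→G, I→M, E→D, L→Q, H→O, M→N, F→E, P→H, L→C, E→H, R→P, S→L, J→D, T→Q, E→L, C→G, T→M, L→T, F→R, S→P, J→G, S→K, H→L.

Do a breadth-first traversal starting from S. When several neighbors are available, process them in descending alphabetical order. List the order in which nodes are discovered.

Visit S; enqueue P, L, K, C → queue [P, L, K, C]
Visit P; enqueue O, N, H, B, A → queue [L, K, C, O, N, H, B, A]
Visit L; enqueue T, Q → queue [K, C, O, N, H, B, A, T, Q]
Visit K → queue [C, O, N, H, B, A, T, Q]
Visit C; enqueue G → queue [O, N, H, B, A, T, Q, G]
Visit O → queue [N, H, B, A, T, Q, G]
Visit N; enqueue D → queue [H, B, A, T, Q, G, D]
Visit H; enqueue I → queue [B, A, T, Q, G, D, I]
Visit B → queue [A, T, Q, G, D, I]
Visit A → queue [T, Q, G, D, I]
Visit T; enqueue M → queue [Q, G, D, I, M]
Visit Q → queue [G, D, I, M]
Visit G → queue [D, I, M]
Visit D → queue [I, M]
Visit I; enqueue J, F → queue [M, J, F]
Visit M → queue [J, F]
Visit J → queue [F]
Visit F; enqueue R, E → queue [R, E]
Visit R → queue [E]
Visit E → queue []

S, P, L, K, C, O, N, H, B, A, T, Q, G, D, I, M, J, F, R, E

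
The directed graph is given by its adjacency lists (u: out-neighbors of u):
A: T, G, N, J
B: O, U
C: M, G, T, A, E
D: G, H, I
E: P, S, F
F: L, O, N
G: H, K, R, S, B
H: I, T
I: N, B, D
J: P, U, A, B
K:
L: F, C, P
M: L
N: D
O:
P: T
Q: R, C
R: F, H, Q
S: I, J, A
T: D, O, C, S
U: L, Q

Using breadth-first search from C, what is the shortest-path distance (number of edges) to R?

2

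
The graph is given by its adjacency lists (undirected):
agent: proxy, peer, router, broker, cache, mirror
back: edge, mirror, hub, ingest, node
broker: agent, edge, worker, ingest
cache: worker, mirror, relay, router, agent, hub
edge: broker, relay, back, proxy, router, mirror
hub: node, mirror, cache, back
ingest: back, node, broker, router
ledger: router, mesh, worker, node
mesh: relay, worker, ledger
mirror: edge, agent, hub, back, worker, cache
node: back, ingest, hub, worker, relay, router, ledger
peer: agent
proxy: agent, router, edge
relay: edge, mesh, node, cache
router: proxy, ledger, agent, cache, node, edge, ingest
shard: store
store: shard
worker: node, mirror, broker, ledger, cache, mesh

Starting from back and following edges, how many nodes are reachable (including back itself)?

BFS from back visits: back, node, mirror, ingest, hub, edge, worker, router, relay, ledger, cache, agent, broker, proxy, mesh, peer
Reachable nodes: 16 of 18 total.

16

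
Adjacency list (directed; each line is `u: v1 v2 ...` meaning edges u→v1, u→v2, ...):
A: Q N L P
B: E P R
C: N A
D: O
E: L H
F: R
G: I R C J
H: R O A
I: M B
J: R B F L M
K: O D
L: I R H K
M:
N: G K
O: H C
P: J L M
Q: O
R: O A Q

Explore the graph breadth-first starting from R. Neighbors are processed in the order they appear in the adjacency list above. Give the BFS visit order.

R → O → A → Q → H → C → N → L → P → G → K → I → J → M → D → B → F → E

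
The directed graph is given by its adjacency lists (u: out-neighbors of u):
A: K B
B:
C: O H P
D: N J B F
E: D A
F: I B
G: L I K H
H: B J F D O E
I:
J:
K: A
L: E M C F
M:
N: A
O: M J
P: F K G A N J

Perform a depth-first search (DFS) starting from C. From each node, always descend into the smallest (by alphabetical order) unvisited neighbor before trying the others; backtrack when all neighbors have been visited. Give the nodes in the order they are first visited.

Visit C
C → H
H → B
H → D
D → F
F → I
D → J
D → N
N → A
A → K
H → E
H → O
O → M
C → P
P → G
G → L

C H B D F I J N A K E O M P G L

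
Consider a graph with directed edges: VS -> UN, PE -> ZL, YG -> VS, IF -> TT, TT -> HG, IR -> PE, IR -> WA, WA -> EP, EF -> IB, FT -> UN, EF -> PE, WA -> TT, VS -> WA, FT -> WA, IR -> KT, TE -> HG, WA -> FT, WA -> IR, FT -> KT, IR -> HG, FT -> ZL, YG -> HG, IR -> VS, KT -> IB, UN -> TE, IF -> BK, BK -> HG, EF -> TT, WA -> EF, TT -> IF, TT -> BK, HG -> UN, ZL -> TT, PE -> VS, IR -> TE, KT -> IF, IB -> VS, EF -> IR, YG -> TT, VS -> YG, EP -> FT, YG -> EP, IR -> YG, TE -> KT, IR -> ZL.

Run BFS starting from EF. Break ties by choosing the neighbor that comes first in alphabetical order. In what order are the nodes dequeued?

EF -> IB -> IR -> PE -> TT -> VS -> HG -> KT -> TE -> WA -> YG -> ZL -> BK -> IF -> UN -> EP -> FT

Visit EF; enqueue IB, IR, PE, TT → queue [IB, IR, PE, TT]
Visit IB; enqueue VS → queue [IR, PE, TT, VS]
Visit IR; enqueue HG, KT, TE, WA, YG, ZL → queue [PE, TT, VS, HG, KT, TE, WA, YG, ZL]
Visit PE → queue [TT, VS, HG, KT, TE, WA, YG, ZL]
Visit TT; enqueue BK, IF → queue [VS, HG, KT, TE, WA, YG, ZL, BK, IF]
Visit VS; enqueue UN → queue [HG, KT, TE, WA, YG, ZL, BK, IF, UN]
Visit HG → queue [KT, TE, WA, YG, ZL, BK, IF, UN]
Visit KT → queue [TE, WA, YG, ZL, BK, IF, UN]
Visit TE → queue [WA, YG, ZL, BK, IF, UN]
Visit WA; enqueue EP, FT → queue [YG, ZL, BK, IF, UN, EP, FT]
Visit YG → queue [ZL, BK, IF, UN, EP, FT]
Visit ZL → queue [BK, IF, UN, EP, FT]
Visit BK → queue [IF, UN, EP, FT]
Visit IF → queue [UN, EP, FT]
Visit UN → queue [EP, FT]
Visit EP → queue [FT]
Visit FT → queue []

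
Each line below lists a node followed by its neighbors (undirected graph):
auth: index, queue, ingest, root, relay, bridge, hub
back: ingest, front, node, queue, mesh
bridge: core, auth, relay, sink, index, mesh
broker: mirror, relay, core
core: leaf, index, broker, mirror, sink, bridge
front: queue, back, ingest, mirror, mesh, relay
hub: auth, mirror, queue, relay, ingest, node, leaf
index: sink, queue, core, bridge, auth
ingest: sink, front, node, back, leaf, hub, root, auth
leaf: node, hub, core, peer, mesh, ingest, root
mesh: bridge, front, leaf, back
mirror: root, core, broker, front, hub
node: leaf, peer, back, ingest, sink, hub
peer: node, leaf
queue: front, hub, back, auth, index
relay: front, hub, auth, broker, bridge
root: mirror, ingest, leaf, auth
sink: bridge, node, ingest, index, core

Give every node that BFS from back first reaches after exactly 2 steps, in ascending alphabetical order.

auth, bridge, hub, index, leaf, mirror, peer, relay, root, sink

Level 0: back
Level 1: front, ingest, mesh, node, queue
Level 2: auth, bridge, hub, index, leaf, mirror, peer, relay, root, sink
Level 3: broker, core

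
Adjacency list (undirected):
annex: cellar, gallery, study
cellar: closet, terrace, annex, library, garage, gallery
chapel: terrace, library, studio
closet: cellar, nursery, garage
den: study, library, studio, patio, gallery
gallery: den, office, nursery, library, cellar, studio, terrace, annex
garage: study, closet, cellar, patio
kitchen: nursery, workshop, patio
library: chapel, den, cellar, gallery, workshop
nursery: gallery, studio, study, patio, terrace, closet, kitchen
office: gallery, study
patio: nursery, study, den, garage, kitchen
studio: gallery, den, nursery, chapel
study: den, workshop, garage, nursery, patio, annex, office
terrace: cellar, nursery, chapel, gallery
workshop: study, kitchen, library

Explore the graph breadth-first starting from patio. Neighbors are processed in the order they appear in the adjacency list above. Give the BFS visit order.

patio nursery study den garage kitchen gallery studio terrace closet workshop annex office library cellar chapel

Visit patio; enqueue nursery, study, den, garage, kitchen → queue [nursery, study, den, garage, kitchen]
Visit nursery; enqueue gallery, studio, terrace, closet → queue [study, den, garage, kitchen, gallery, studio, terrace, closet]
Visit study; enqueue workshop, annex, office → queue [den, garage, kitchen, gallery, studio, terrace, closet, workshop, annex, office]
Visit den; enqueue library → queue [garage, kitchen, gallery, studio, terrace, closet, workshop, annex, office, library]
Visit garage; enqueue cellar → queue [kitchen, gallery, studio, terrace, closet, workshop, annex, office, library, cellar]
Visit kitchen → queue [gallery, studio, terrace, closet, workshop, annex, office, library, cellar]
Visit gallery → queue [studio, terrace, closet, workshop, annex, office, library, cellar]
Visit studio; enqueue chapel → queue [terrace, closet, workshop, annex, office, library, cellar, chapel]
Visit terrace → queue [closet, workshop, annex, office, library, cellar, chapel]
Visit closet → queue [workshop, annex, office, library, cellar, chapel]
Visit workshop → queue [annex, office, library, cellar, chapel]
Visit annex → queue [office, library, cellar, chapel]
Visit office → queue [library, cellar, chapel]
Visit library → queue [cellar, chapel]
Visit cellar → queue [chapel]
Visit chapel → queue []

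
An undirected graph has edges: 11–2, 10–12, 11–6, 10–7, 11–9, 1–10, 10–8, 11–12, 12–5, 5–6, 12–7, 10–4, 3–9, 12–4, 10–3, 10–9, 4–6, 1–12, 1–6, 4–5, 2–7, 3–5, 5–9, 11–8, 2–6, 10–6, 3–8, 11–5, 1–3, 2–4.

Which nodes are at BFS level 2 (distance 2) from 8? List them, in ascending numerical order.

1, 2, 4, 5, 6, 7, 9, 12

Level 0: 8
Level 1: 3, 10, 11
Level 2: 1, 2, 4, 5, 6, 7, 9, 12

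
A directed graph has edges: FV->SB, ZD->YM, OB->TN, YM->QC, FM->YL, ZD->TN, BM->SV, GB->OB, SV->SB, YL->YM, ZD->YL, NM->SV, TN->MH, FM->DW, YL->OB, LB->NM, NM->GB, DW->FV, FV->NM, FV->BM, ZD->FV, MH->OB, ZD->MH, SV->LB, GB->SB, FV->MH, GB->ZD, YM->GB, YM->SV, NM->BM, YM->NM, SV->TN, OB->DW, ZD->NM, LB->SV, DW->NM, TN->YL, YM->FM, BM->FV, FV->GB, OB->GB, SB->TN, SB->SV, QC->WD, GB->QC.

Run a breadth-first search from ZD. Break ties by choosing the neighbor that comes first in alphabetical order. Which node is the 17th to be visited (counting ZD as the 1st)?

WD

Visit ZD; enqueue FV, MH, NM, TN, YL, YM → queue [FV, MH, NM, TN, YL, YM]
Visit FV; enqueue BM, GB, SB → queue [MH, NM, TN, YL, YM, BM, GB, SB]
Visit MH; enqueue OB → queue [NM, TN, YL, YM, BM, GB, SB, OB]
Visit NM; enqueue SV → queue [TN, YL, YM, BM, GB, SB, OB, SV]
Visit TN → queue [YL, YM, BM, GB, SB, OB, SV]
Visit YL → queue [YM, BM, GB, SB, OB, SV]
Visit YM; enqueue FM, QC → queue [BM, GB, SB, OB, SV, FM, QC]
Visit BM → queue [GB, SB, OB, SV, FM, QC]
Visit GB → queue [SB, OB, SV, FM, QC]
Visit SB → queue [OB, SV, FM, QC]
Visit OB; enqueue DW → queue [SV, FM, QC, DW]
Visit SV; enqueue LB → queue [FM, QC, DW, LB]
Visit FM → queue [QC, DW, LB]
Visit QC; enqueue WD → queue [DW, LB, WD]
Visit DW → queue [LB, WD]
Visit LB → queue [WD]
Visit WD → queue []

Visit order: ZD, FV, MH, NM, TN, YL, YM, BM, GB, SB, OB, SV, FM, QC, DW, LB, WD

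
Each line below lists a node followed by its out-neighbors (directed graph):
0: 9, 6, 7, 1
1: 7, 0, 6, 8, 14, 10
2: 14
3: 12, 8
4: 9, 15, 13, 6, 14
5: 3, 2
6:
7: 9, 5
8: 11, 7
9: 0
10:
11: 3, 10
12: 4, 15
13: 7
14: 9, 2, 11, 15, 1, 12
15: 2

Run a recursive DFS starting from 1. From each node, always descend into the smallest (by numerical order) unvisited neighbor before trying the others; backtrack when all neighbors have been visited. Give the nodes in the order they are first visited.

1, 0, 6, 7, 5, 2, 14, 9, 11, 3, 8, 12, 4, 13, 15, 10

Visit 1
1 → 0
0 → 6
0 → 7
7 → 5
5 → 2
2 → 14
14 → 9
14 → 11
11 → 3
3 → 8
3 → 12
12 → 4
4 → 13
4 → 15
11 → 10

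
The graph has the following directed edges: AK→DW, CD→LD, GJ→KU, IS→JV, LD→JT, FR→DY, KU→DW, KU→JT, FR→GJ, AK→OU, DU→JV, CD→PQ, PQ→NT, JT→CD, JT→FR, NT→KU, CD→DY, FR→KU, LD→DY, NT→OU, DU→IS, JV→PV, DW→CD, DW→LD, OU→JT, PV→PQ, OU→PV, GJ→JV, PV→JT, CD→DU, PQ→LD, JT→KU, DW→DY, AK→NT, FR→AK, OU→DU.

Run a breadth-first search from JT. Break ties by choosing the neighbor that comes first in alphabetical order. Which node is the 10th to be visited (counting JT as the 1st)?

GJ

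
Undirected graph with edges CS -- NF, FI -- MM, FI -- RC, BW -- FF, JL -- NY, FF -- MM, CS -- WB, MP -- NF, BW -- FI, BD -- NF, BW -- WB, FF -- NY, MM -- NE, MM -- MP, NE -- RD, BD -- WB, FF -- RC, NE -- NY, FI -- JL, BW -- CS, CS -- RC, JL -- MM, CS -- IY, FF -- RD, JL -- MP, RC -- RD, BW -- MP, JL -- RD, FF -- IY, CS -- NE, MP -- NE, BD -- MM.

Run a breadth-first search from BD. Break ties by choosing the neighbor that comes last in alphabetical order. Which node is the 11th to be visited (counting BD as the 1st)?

Visit BD; enqueue WB, NF, MM → queue [WB, NF, MM]
Visit WB; enqueue CS, BW → queue [NF, MM, CS, BW]
Visit NF; enqueue MP → queue [MM, CS, BW, MP]
Visit MM; enqueue NE, JL, FI, FF → queue [CS, BW, MP, NE, JL, FI, FF]
Visit CS; enqueue RC, IY → queue [BW, MP, NE, JL, FI, FF, RC, IY]
Visit BW → queue [MP, NE, JL, FI, FF, RC, IY]
Visit MP → queue [NE, JL, FI, FF, RC, IY]
Visit NE; enqueue RD, NY → queue [JL, FI, FF, RC, IY, RD, NY]
Visit JL → queue [FI, FF, RC, IY, RD, NY]
Visit FI → queue [FF, RC, IY, RD, NY]
Visit FF → queue [RC, IY, RD, NY]
Visit RC → queue [IY, RD, NY]
Visit IY → queue [RD, NY]
Visit RD → queue [NY]
Visit NY → queue []

Visit order: BD, WB, NF, MM, CS, BW, MP, NE, JL, FI, FF, RC, IY, RD, NY

FF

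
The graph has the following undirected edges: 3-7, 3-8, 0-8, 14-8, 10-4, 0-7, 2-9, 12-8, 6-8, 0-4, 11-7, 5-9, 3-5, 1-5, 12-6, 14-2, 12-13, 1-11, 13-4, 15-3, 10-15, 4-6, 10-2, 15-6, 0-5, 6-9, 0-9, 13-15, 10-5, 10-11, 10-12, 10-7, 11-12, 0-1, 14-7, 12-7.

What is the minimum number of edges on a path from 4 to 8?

2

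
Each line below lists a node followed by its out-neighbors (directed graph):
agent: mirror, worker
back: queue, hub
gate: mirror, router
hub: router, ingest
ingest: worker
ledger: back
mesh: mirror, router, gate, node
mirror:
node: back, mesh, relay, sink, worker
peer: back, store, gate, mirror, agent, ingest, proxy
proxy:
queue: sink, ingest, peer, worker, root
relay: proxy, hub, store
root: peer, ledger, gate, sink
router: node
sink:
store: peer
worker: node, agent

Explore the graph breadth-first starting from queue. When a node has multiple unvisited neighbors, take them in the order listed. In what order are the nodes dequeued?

Visit queue; enqueue sink, ingest, peer, worker, root → queue [sink, ingest, peer, worker, root]
Visit sink → queue [ingest, peer, worker, root]
Visit ingest → queue [peer, worker, root]
Visit peer; enqueue back, store, gate, mirror, agent, proxy → queue [worker, root, back, store, gate, mirror, agent, proxy]
Visit worker; enqueue node → queue [root, back, store, gate, mirror, agent, proxy, node]
Visit root; enqueue ledger → queue [back, store, gate, mirror, agent, proxy, node, ledger]
Visit back; enqueue hub → queue [store, gate, mirror, agent, proxy, node, ledger, hub]
Visit store → queue [gate, mirror, agent, proxy, node, ledger, hub]
Visit gate; enqueue router → queue [mirror, agent, proxy, node, ledger, hub, router]
Visit mirror → queue [agent, proxy, node, ledger, hub, router]
Visit agent → queue [proxy, node, ledger, hub, router]
Visit proxy → queue [node, ledger, hub, router]
Visit node; enqueue mesh, relay → queue [ledger, hub, router, mesh, relay]
Visit ledger → queue [hub, router, mesh, relay]
Visit hub → queue [router, mesh, relay]
Visit router → queue [mesh, relay]
Visit mesh → queue [relay]
Visit relay → queue []

queue → sink → ingest → peer → worker → root → back → store → gate → mirror → agent → proxy → node → ledger → hub → router → mesh → relay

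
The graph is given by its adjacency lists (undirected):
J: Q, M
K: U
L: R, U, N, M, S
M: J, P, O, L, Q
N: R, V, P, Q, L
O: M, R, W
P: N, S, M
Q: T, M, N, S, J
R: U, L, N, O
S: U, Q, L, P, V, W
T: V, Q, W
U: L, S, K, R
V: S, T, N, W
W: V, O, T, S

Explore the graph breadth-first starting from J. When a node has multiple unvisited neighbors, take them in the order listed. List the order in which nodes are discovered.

Visit J; enqueue Q, M → queue [Q, M]
Visit Q; enqueue T, N, S → queue [M, T, N, S]
Visit M; enqueue P, O, L → queue [T, N, S, P, O, L]
Visit T; enqueue V, W → queue [N, S, P, O, L, V, W]
Visit N; enqueue R → queue [S, P, O, L, V, W, R]
Visit S; enqueue U → queue [P, O, L, V, W, R, U]
Visit P → queue [O, L, V, W, R, U]
Visit O → queue [L, V, W, R, U]
Visit L → queue [V, W, R, U]
Visit V → queue [W, R, U]
Visit W → queue [R, U]
Visit R → queue [U]
Visit U; enqueue K → queue [K]
Visit K → queue []

J, Q, M, T, N, S, P, O, L, V, W, R, U, K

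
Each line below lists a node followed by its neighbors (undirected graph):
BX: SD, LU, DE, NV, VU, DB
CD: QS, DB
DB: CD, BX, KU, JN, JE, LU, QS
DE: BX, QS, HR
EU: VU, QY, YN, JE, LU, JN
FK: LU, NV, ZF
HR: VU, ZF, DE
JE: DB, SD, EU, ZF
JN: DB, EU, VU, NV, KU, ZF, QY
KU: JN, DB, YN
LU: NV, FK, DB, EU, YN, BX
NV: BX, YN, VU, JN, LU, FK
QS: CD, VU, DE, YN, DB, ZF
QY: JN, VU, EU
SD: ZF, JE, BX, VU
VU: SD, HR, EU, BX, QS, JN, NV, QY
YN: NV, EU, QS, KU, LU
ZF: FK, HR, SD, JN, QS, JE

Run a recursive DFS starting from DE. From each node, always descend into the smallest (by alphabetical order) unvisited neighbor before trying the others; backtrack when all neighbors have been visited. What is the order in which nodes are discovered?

DE → BX → DB → CD → QS → VU → EU → JE → SD → ZF → FK → LU → NV → JN → KU → YN → QY → HR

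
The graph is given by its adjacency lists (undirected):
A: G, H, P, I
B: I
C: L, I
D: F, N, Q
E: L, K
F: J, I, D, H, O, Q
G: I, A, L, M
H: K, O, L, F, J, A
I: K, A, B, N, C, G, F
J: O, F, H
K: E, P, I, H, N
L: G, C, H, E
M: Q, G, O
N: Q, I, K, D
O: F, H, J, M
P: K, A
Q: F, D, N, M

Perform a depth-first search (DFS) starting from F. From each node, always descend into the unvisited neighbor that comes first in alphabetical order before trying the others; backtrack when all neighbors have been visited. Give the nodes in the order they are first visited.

F, D, N, I, A, G, L, C, E, K, H, J, O, M, Q, P, B

Visit F
F → D
D → N
N → I
I → A
A → G
G → L
L → C
L → E
E → K
K → H
H → J
J → O
O → M
M → Q
K → P
I → B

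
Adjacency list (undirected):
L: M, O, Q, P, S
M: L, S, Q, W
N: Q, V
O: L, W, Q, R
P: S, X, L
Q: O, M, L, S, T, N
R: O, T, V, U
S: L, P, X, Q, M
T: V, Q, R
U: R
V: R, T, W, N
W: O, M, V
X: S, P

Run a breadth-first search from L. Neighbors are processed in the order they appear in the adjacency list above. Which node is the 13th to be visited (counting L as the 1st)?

U

Visit L; enqueue M, O, Q, P, S → queue [M, O, Q, P, S]
Visit M; enqueue W → queue [O, Q, P, S, W]
Visit O; enqueue R → queue [Q, P, S, W, R]
Visit Q; enqueue T, N → queue [P, S, W, R, T, N]
Visit P; enqueue X → queue [S, W, R, T, N, X]
Visit S → queue [W, R, T, N, X]
Visit W; enqueue V → queue [R, T, N, X, V]
Visit R; enqueue U → queue [T, N, X, V, U]
Visit T → queue [N, X, V, U]
Visit N → queue [X, V, U]
Visit X → queue [V, U]
Visit V → queue [U]
Visit U → queue []

Visit order: L, M, O, Q, P, S, W, R, T, N, X, V, U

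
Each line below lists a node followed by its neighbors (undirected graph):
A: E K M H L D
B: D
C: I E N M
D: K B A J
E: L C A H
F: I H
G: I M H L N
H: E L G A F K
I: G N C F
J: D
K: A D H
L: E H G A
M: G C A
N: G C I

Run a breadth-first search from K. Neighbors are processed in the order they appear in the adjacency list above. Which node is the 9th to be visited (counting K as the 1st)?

J

Visit K; enqueue A, D, H → queue [A, D, H]
Visit A; enqueue E, M, L → queue [D, H, E, M, L]
Visit D; enqueue B, J → queue [H, E, M, L, B, J]
Visit H; enqueue G, F → queue [E, M, L, B, J, G, F]
Visit E; enqueue C → queue [M, L, B, J, G, F, C]
Visit M → queue [L, B, J, G, F, C]
Visit L → queue [B, J, G, F, C]
Visit B → queue [J, G, F, C]
Visit J → queue [G, F, C]
Visit G; enqueue I, N → queue [F, C, I, N]
Visit F → queue [C, I, N]
Visit C → queue [I, N]
Visit I → queue [N]
Visit N → queue []

Visit order: K, A, D, H, E, M, L, B, J, G, F, C, I, N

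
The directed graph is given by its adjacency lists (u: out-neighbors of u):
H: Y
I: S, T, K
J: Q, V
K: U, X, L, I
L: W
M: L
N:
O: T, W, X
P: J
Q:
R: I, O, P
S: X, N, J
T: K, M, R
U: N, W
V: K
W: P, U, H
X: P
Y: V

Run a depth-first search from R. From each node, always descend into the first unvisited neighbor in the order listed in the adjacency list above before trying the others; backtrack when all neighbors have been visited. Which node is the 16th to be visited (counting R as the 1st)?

T

Visit R
R → I
I → S
S → X
X → P
P → J
J → Q
J → V
V → K
K → U
U → N
U → W
W → H
H → Y
K → L
I → T
T → M
R → O

Visit order: R, I, S, X, P, J, Q, V, K, U, N, W, H, Y, L, T, M, O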